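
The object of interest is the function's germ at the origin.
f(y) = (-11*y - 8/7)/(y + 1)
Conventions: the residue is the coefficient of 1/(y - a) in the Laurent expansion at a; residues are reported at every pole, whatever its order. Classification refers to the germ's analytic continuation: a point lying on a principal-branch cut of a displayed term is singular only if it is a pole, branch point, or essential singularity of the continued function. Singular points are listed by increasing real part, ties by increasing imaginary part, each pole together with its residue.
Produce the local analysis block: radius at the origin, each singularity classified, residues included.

Radius of convergence at 0: 1.
At -1: a pole of order 1; residue 69/7.

Denominator factor (y + 1): pole of order 1 at -1, modulus 1.
The radius of convergence is the smallest modulus among the singular points: 1.
At the order-1 pole -1 set g(y) = (y - (-1))*f(y) = -11*y - 8/7.
Simple pole: residue = g(a) at a = -1, which is 69/7.


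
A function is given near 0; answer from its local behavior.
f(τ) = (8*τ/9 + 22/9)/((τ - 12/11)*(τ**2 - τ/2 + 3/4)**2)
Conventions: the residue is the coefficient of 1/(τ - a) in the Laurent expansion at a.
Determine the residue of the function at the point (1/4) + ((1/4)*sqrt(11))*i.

The residue is (-3599024/4100625) + ((19082608/45106875)*sqrt(11))*i.

The factor τ**2 - τ/2 + 3/4 splits as (τ - a)(τ - a') with a = (1/4) + ((1/4)*sqrt(11))*i, a' = (1/4) - ((1/4)*sqrt(11))*i. At the order-2 pole a set g(τ) = (τ - a)^2*f(τ) = [(8*τ/9 + 22/9)/(τ - 12/11)] / (τ - a')^2.
Order-2 pole: residue = g'(a); g'((1/4) + ((1/4)*sqrt(11))*i) = (-3599024/4100625) + ((19082608/45106875)*sqrt(11))*i, so the residue is (-3599024/4100625) + ((19082608/45106875)*sqrt(11))*i.


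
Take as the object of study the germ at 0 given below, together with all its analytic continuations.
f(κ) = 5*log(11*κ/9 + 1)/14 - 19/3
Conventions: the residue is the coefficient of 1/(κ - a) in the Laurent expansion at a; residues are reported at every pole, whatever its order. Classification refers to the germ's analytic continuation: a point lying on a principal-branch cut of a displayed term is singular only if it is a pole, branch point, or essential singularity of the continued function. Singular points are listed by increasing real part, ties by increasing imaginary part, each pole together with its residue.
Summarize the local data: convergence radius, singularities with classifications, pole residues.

Radius of convergence at 0: 9/11.
At -9/11: a logarithmic branch point.

Branch term (5/14)*log(1 - κ/(-9/11)): its argument vanishes at κ = -9/11, a logarithmic branch point, modulus 9/11.
The radius of convergence is the smallest modulus among the singular points: 9/11.


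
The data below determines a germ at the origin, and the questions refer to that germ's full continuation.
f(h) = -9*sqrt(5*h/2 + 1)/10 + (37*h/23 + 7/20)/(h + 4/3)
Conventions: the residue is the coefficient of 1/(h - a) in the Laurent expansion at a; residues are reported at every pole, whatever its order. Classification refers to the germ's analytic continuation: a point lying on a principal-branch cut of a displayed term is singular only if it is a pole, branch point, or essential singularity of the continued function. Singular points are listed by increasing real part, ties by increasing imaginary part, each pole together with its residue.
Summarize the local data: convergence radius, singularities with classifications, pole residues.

Denominator factor (h + 4/3): pole of order 1 at -4/3, modulus 4/3.
Branch term (-9/10)*sqrt(1 - h/(-2/5)): its argument vanishes at h = -2/5, a square-root branch point, modulus 2/5.
The radius of convergence is the smallest modulus among the singular points: 2/5.
The branch term is analytic at -4/3 and contributes nothing to the residue; only the rational part matters.
At the order-1 pole -4/3 set g(h) = (h - (-4/3))*(rational part) = 37*h/23 + 7/20.
Simple pole: residue = g(a) at a = -4/3, which is -2477/1380.
List the singular points by increasing real part (a conjugate pair: the negative imaginary part first).

Radius of convergence at 0: 2/5.
At -4/3: a pole of order 1; residue -2477/1380.
At -2/5: an algebraic (square-root) branch point.


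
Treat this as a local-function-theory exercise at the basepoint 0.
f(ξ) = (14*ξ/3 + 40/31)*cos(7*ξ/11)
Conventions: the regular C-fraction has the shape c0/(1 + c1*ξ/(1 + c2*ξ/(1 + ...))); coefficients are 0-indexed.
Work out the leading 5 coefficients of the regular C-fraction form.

Taylor coefficients (expand at 0): a_0 = 40/31, a_1 = 14/3, a_2 = -980/3751, a_3 = -343/363, a_4 = 12005/1361613.
c0 = a_0 = 40/31. Peel one level at a time: if S = 1 + c*ξ/S' with S'(0) = 1, then c is the ξ-coefficient of S and S' = c*ξ/(S - 1).
S_1 = c0/f = 1 + (-217/60)*ξ + (5785969/435600)*ξ^2 + ...; c1 = -217/60.
S_2 = c1*ξ/(S_1 - 1) = 1 + (826567/225060)*ξ + (5785969/28140002)*ξ^2 + ...; c2 = 826567/225060.
S_3 = c2*ξ/(S_2 - 1) = 1 + (-210/3751)*ξ + (-36750/14287801)*ξ^2 + ...; c3 = -210/3751.
S_4 = c3*ξ/(S_3 - 1) = 1 + (-5425/118081)*ξ + ...; c4 = -5425/118081.

The regular C-fraction coefficients are [40/31, -217/60, 826567/225060, -210/3751, -5425/118081].


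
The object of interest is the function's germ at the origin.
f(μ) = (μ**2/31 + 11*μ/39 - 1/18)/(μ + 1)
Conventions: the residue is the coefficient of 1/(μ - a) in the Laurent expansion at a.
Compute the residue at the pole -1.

The residue is -2215/7254.

At the order-1 pole -1 set g(μ) = (μ - (-1))*f(μ) = μ**2/31 + 11*μ/39 - 1/18.
Simple pole: residue = g(a) at a = -1, which is -2215/7254.


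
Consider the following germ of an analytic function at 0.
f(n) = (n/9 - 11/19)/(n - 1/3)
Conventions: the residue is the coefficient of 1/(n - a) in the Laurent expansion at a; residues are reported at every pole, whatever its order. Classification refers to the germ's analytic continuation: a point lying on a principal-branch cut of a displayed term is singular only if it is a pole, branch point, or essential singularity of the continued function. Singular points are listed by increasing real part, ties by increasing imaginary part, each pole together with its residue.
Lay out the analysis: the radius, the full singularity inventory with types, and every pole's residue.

Radius of convergence at 0: 1/3.
At 1/3: a pole of order 1; residue -278/513.

Denominator factor (n - 1/3): pole of order 1 at 1/3, modulus 1/3.
The radius of convergence is the smallest modulus among the singular points: 1/3.
At the order-1 pole 1/3 set g(n) = (n - (1/3))*f(n) = n/9 - 11/19.
Simple pole: residue = g(a) at a = 1/3, which is -278/513.


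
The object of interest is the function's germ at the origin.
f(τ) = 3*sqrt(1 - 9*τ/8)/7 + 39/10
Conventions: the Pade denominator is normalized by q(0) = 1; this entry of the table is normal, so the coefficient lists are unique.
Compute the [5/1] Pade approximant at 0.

The Pade approximant has numerator coefficients [303/70, -8721/2240, 243/1792, 2187/114688, 19683/3670016, 177147/117440512]; denominator coefficients [1, -27/32].

Taylor coefficients needed (expand at 0): a_0 = 303/70, a_1 = -27/112, a_2 = -243/3584, a_3 = -2187/57344, a_4 = -98415/3670016, a_5 = -177147/8388608, a_6 = -4782969/268435456.
Write the denominator as Q(τ) = 1 + q1*τ. Requiring Q*f - P = O(τ^7) with deg P <= 5 kills the coefficients of τ^6..τ^6 in Q*f:
  τ^6: a_6 + q1*a_5 = 0, i.e. -4782969/268435456 + (-177147/8388608)*q1 = 0.
Solving this linear system: q1 = -27/32.
The numerator is Q*f truncated at degree 5: P0 = a_0 = 303/70; P1 = a_1 + q1*a_0 = -8721/2240; P2 = a_2 + q1*a_1 = 243/1792; P3 = a_3 + q1*a_2 = 2187/114688; P4 = a_4 + q1*a_3 = 19683/3670016; P5 = a_5 + q1*a_4 = 177147/117440512.


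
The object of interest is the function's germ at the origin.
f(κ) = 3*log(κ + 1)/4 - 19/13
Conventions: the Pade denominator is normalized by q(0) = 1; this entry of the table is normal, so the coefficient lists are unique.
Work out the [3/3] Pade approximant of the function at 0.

Taylor coefficients needed (expand at 0): a_0 = -19/13, a_1 = 3/4, a_2 = -3/8, a_3 = 1/4, a_4 = -3/16, a_5 = 3/20, a_6 = -1/8.
Write the denominator as Q(κ) = 1 + q1*κ + q2*κ^2 + q3*κ^3. Requiring Q*f - P = O(κ^7) with deg P <= 3 kills the coefficients of κ^4..κ^6 in Q*f:
  κ^4: a_4 + q1*a_3 + q2*a_2 + q3*a_1 = 0, i.e. -3/16 + (1/4)*q1 + (-3/8)*q2 + (3/4)*q3 = 0.
  κ^5: a_5 + q1*a_4 + q2*a_3 + q3*a_2 = 0, i.e. 3/20 + (-3/16)*q1 + (1/4)*q2 + (-3/8)*q3 = 0.
  κ^6: a_6 + q1*a_5 + q2*a_4 + q3*a_3 = 0, i.e. -1/8 + (3/20)*q1 + (-3/16)*q2 + (1/4)*q3 = 0.
Solving this linear system: q1 = 3/2, q2 = 3/5, q3 = 1/20.
The numerator is Q*f truncated at degree 3: P0 = a_0 = -19/13; P1 = a_1 + q1*a_0 = -75/52; P2 = a_2 + q1*a_1 + q2*a_0 = -33/260; P3 = a_3 + q1*a_2 + q2*a_1 + q3*a_0 = 67/1040.

The Pade approximant has numerator coefficients [-19/13, -75/52, -33/260, 67/1040]; denominator coefficients [1, 3/2, 3/5, 1/20].


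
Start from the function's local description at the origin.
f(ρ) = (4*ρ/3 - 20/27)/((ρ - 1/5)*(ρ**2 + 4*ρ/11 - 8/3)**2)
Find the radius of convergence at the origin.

The radius of convergence is 1/5.

Denominator factor (ρ**2 + 4*ρ/11 - 8/3)^2: discriminant 3920/363, real irrational roots -2/11 + (14/33)*sqrt(15) and -2/11 - (14/33)*sqrt(15); poles of order 2, moduli -2/11 + (14/33)*sqrt(15) and 2/11 + (14/33)*sqrt(15).
Denominator factor (ρ - 1/5): pole of order 1 at 1/5, modulus 1/5.
The radius of convergence is the smallest modulus among the singular points: 1/5.


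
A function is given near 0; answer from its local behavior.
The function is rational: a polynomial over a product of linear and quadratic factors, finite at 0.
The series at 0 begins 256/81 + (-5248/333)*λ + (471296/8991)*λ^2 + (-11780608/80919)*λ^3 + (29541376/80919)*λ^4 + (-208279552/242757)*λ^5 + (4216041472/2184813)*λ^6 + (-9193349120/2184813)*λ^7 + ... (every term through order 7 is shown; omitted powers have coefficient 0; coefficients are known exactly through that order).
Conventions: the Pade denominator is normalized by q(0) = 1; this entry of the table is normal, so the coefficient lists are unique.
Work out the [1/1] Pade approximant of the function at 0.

The Pade approximant has numerator coefficients [256/81, -17409920/3317679]; denominator coefficients [1, 3682/1107].

Taylor coefficients needed (read off): a_0 = 256/81, a_1 = -5248/333, a_2 = 471296/8991.
Write the denominator as Q(λ) = 1 + q1*λ. Requiring Q*f - P = O(λ^3) with deg P <= 1 kills the coefficients of λ^2..λ^2 in Q*f:
  λ^2: a_2 + q1*a_1 = 0, i.e. 471296/8991 + (-5248/333)*q1 = 0.
Solving this linear system: q1 = 3682/1107.
The numerator is Q*f truncated at degree 1: P0 = a_0 = 256/81; P1 = a_1 + q1*a_0 = -17409920/3317679.


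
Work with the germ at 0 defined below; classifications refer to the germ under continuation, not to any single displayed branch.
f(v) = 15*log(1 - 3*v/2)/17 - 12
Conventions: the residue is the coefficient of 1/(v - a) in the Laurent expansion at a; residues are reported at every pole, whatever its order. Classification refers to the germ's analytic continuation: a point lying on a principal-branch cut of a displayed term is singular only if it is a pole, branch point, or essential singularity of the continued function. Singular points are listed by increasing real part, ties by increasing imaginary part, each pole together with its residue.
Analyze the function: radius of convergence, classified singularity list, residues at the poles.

Branch term (15/17)*log(1 - v/(2/3)): its argument vanishes at v = 2/3, a logarithmic branch point, modulus 2/3.
The radius of convergence is the smallest modulus among the singular points: 2/3.

Radius of convergence at 0: 2/3.
At 2/3: a logarithmic branch point.


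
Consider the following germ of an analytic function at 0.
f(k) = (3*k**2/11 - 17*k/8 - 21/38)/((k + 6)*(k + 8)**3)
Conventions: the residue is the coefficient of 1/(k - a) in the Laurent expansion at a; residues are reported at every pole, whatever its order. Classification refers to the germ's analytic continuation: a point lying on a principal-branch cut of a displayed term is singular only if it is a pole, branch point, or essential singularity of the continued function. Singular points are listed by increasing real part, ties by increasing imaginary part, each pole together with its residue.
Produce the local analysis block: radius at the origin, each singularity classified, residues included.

Denominator factor (k + 6): pole of order 1 at -6, modulus 6.
Denominator factor (k + 8)^3: pole of order 3 at -8, modulus 8.
The radius of convergence is the smallest modulus among the singular points: 6.
At the order-3 pole -8 set g(k) = (k - (-8))^3*f(k) = (3*k**2/11 - 17*k/8 - 21/38)/(k + 6).
Order-3 pole: residue = g''(a)/2; g''(-8) = -18405/3344, so the residue is -18405/6688.
At the order-1 pole -6 set g(k) = (k - (-6))*f(k) = (3*k**2/11 - 17*k/8 - 21/38)/(k + 8)**3.
Simple pole: residue = g(a) at a = -6, which is 18405/6688.
List the singular points by increasing real part (a conjugate pair: the negative imaginary part first).

Radius of convergence at 0: 6.
At -8: a pole of order 3; residue -18405/6688.
At -6: a pole of order 1; residue 18405/6688.


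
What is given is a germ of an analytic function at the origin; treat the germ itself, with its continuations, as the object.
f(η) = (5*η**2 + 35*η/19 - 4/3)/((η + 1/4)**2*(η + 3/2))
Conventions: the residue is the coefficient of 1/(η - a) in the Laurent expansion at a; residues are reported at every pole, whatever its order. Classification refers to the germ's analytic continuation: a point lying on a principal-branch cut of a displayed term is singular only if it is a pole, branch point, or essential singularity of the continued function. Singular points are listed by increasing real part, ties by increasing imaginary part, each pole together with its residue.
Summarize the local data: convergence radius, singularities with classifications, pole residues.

Denominator factor (η + 3/2): pole of order 1 at -3/2, modulus 3/2.
Denominator factor (η + 1/4)^2: pole of order 2 at -1/4, modulus 1/4.
The radius of convergence is the smallest modulus among the singular points: 1/4.
At the order-1 pole -3/2 set g(η) = (η - (-3/2))*f(η) = (5*η**2 + 35*η/19 - 4/3)/(η + 1/4)**2.
Simple pole: residue = g(a) at a = -3/2, which is 6524/1425.
At the order-2 pole -1/4 set g(η) = (η - (-1/4))^2*f(η) = (5*η**2 + 35*η/19 - 4/3)/(η + 3/2).
Order-2 pole: residue = g'(a); g'(-1/4) = 601/1425, so the residue is 601/1425.
List the singular points by increasing real part (a conjugate pair: the negative imaginary part first).

Radius of convergence at 0: 1/4.
At -3/2: a pole of order 1; residue 6524/1425.
At -1/4: a pole of order 2; residue 601/1425.


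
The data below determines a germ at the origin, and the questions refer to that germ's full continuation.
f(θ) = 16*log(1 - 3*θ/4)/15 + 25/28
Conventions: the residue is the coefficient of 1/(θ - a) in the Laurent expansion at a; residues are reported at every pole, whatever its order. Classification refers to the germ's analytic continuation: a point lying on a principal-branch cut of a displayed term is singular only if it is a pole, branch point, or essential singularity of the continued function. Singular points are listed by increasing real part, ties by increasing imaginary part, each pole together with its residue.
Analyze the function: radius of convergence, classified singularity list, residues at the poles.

Radius of convergence at 0: 4/3.
At 4/3: a logarithmic branch point.

Branch term (16/15)*log(1 - θ/(4/3)): its argument vanishes at θ = 4/3, a logarithmic branch point, modulus 4/3.
The radius of convergence is the smallest modulus among the singular points: 4/3.


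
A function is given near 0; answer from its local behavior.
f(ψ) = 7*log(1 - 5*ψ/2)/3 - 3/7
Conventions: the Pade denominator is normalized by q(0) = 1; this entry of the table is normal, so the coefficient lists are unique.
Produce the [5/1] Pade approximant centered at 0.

The Pade approximant has numerator coefficients [-3/7, -415/84, 175/36, 875/288, 4375/1728, 4375/2304]; denominator coefficients [1, -25/12].

Taylor coefficients needed (expand at 0): a_0 = -3/7, a_1 = -35/6, a_2 = -175/24, a_3 = -875/72, a_4 = -4375/192, a_5 = -4375/96, a_6 = -109375/1152.
Write the denominator as Q(ψ) = 1 + q1*ψ. Requiring Q*f - P = O(ψ^7) with deg P <= 5 kills the coefficients of ψ^6..ψ^6 in Q*f:
  ψ^6: a_6 + q1*a_5 = 0, i.e. -109375/1152 + (-4375/96)*q1 = 0.
Solving this linear system: q1 = -25/12.
The numerator is Q*f truncated at degree 5: P0 = a_0 = -3/7; P1 = a_1 + q1*a_0 = -415/84; P2 = a_2 + q1*a_1 = 175/36; P3 = a_3 + q1*a_2 = 875/288; P4 = a_4 + q1*a_3 = 4375/1728; P5 = a_5 + q1*a_4 = 4375/2304.


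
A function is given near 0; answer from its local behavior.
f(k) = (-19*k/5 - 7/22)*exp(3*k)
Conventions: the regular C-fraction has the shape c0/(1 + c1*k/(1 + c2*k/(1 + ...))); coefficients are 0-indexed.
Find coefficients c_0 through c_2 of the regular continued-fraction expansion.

The regular C-fraction coefficients are [-7/22, -523/35, 448253/36610].

Taylor coefficients (expand at 0): a_0 = -7/22, a_1 = -523/110, a_2 = -2823/220.
c0 = a_0 = -7/22. Peel one level at a time: if S = 1 + c*k/S' with S'(0) = 1, then c is the k-coefficient of S and S' = c*k/(S - 1).
S_1 = c0/f = 1 + (-523/35)*k + (448253/2450)*k^2 + ...; c1 = -523/35.
S_2 = c1*k/(S_1 - 1) = 1 + (448253/36610)*k + ...; c2 = 448253/36610.


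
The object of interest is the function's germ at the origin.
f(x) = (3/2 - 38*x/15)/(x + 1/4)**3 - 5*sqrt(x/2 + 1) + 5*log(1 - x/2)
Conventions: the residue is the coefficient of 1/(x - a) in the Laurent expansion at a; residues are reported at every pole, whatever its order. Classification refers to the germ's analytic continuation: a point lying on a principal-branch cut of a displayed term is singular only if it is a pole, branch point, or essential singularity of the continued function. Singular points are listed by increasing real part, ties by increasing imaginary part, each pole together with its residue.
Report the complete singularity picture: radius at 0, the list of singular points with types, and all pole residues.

Denominator factor (x + 1/4)^3: pole of order 3 at -1/4, modulus 1/4.
Branch term (5)*log(1 - x/(2)): its argument vanishes at x = 2, a logarithmic branch point, modulus 2.
Branch term (-5)*sqrt(1 - x/(-2)): its argument vanishes at x = -2, a square-root branch point, modulus 2.
The radius of convergence is the smallest modulus among the singular points: 1/4.
The branch terms are analytic at -1/4 and contribute nothing to the residue; only the rational part matters.
At the order-3 pole -1/4 set g(x) = (x - (-1/4))^3*(rational part) = 3/2 - 38*x/15.
Order-3 pole: residue = g''(a)/2; g''(-1/4) = 0, so the residue is 0.
List the singular points by increasing real part (a conjugate pair: the negative imaginary part first).

Radius of convergence at 0: 1/4.
At -2: an algebraic (square-root) branch point.
At -1/4: a pole of order 3; residue 0.
At 2: a logarithmic branch point.


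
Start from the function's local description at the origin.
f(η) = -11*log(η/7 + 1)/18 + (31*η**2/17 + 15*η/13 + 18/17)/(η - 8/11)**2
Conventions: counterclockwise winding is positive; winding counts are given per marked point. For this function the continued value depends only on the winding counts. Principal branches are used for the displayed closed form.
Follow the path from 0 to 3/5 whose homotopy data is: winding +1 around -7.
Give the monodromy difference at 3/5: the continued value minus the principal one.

Continued minus principal equals -(11/9)*pi*i.

The rational part is single-valued and drops out of the difference; each branch term changes only by its own monodromy.
(-11/18)*log(1 - η/(-7)): each positive loop around -7 adds 2*pi*i to the log, so winding +1 contributes (-11/18)*(1)*2*pi*i = -(11/9)*pi*i.
Summing the contributions at η = 3/5 gives -(11/9)*pi*i.


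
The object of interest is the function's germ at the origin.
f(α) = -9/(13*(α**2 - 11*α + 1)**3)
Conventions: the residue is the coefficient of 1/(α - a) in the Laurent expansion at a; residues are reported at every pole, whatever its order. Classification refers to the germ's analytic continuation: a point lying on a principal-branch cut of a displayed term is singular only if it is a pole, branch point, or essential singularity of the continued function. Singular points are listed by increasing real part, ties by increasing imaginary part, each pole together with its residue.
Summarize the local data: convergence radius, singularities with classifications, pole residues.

Radius of convergence at 0: 11/2 - (3/2)*sqrt(13).
At 11/2 - (3/2)*sqrt(13): a pole of order 3; residue (2/257049)*sqrt(13).
At 11/2 + (3/2)*sqrt(13): a pole of order 3; residue -(2/257049)*sqrt(13).


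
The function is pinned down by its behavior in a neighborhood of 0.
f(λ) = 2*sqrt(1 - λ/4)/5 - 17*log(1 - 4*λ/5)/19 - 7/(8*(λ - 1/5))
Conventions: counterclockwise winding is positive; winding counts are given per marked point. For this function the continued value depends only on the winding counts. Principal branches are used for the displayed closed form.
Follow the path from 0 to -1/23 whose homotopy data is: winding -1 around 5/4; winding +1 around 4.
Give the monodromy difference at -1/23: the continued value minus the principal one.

Continued minus principal equals (-(2/115)*sqrt(2139)) + ((34/19)*pi)*i.

The rational part is single-valued and drops out of the difference; each branch term changes only by its own monodromy.
(2/5)*sqrt(1 - λ/(4)): winding +1 is odd, the square root flips sign, contributing -2*(2/5)*sqrt(1 - (-1/23)/(4)) = -2*(2/5)*sqrt(93/92) = -(2/115)*sqrt(2139).
(-17/19)*log(1 - λ/(5/4)): each positive loop around 5/4 adds 2*pi*i to the log, so winding -1 contributes (-17/19)*(-1)*2*pi*i = (34/19)*pi*i.
Summing the contributions at λ = -1/23 gives (-(2/115)*sqrt(2139)) + ((34/19)*pi)*i.


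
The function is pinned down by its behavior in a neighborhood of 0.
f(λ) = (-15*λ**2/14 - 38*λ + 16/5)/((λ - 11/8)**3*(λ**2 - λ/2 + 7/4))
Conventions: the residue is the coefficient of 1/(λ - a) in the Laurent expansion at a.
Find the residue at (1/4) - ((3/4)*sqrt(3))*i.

The factor λ**2 - λ/2 + 7/4 splits as (λ - a)(λ - a') with a = (1/4) - ((3/4)*sqrt(3))*i, a' = (1/4) + ((3/4)*sqrt(3))*i. At the order-1 pole a set g(λ) = (λ - a)*f(λ) = [(-15*λ**2/14 - 38*λ + 16/5)/(λ - 11/8)**3] / (λ - a').
Simple pole: residue = g(a) at a = (1/4) - ((3/4)*sqrt(3))*i, which is (-1755584/583443) - ((3942976/2917215)*sqrt(3))*i.

The residue is (-1755584/583443) - ((3942976/2917215)*sqrt(3))*i.


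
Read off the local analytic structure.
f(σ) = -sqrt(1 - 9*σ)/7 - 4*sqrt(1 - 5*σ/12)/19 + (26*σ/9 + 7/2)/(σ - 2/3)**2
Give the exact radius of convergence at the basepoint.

Denominator factor (σ - 2/3)^2: pole of order 2 at 2/3, modulus 2/3.
Branch term (-4/19)*sqrt(1 - σ/(12/5)): its argument vanishes at σ = 12/5, a square-root branch point, modulus 12/5.
Branch term (-1/7)*sqrt(1 - σ/(1/9)): its argument vanishes at σ = 1/9, a square-root branch point, modulus 1/9.
The radius of convergence is the smallest modulus among the singular points: 1/9.

The radius of convergence is 1/9.


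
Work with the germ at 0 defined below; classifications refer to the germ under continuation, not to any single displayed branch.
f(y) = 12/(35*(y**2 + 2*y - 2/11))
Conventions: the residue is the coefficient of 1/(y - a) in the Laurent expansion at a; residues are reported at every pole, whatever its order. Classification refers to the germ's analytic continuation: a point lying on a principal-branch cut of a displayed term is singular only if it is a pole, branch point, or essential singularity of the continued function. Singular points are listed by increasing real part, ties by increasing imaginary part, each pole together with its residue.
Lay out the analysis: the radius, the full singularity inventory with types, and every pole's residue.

Radius of convergence at 0: -1 + (1/11)*sqrt(143).
At -1 - (1/11)*sqrt(143): a pole of order 1; residue -(6/455)*sqrt(143).
At -1 + (1/11)*sqrt(143): a pole of order 1; residue (6/455)*sqrt(143).

Denominator factor (y**2 + 2*y - 2/11): discriminant 52/11, real irrational roots -1 + (1/11)*sqrt(143) and -1 - (1/11)*sqrt(143); poles of order 1, moduli -1 + (1/11)*sqrt(143) and 1 + (1/11)*sqrt(143).
The radius of convergence is the smallest modulus among the singular points: -1 + (1/11)*sqrt(143).
The factor y**2 + 2*y - 2/11 splits as (y - a)(y - a') with a = -1 - (1/11)*sqrt(143), a' = -1 + (1/11)*sqrt(143). At the order-1 pole a set g(y) = (y - a)*f(y) = [12/35] / (y - a').
Simple pole: residue = g(a) at a = -1 - (1/11)*sqrt(143), which is -(6/455)*sqrt(143).
The factor y**2 + 2*y - 2/11 splits as (y - a)(y - a') with a = -1 + (1/11)*sqrt(143), a' = -1 - (1/11)*sqrt(143). At the order-1 pole a set g(y) = (y - a)*f(y) = [12/35] / (y - a').
Simple pole: residue = g(a) at a = -1 + (1/11)*sqrt(143), which is (6/455)*sqrt(143).
List the singular points by increasing real part (a conjugate pair: the negative imaginary part first).


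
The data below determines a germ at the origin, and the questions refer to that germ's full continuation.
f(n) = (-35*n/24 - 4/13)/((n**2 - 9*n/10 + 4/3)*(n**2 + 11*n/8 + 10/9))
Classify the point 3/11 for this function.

Denominator factors: n**2 + 11*n/8 + 10/9 = 13595/8712 at n = 3/11; n**2 - 9*n/10 + 4/3 = 4219/3630 at n = 3/11 — none vanishes.
So the germ continues analytically to 3/11.

The point is a regular point.


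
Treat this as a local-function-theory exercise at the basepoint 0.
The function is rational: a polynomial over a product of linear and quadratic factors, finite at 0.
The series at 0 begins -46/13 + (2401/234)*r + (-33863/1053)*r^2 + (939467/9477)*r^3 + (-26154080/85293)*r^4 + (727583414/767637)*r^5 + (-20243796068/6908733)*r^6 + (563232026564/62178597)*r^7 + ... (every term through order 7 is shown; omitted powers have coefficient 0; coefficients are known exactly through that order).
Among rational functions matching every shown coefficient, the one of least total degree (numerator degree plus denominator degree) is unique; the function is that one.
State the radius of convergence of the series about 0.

The radius of convergence is -11/18 + (1/18)*sqrt(283).

No rational of total degree below 3 reproduces all 8 coefficients; solving the [1/2] Pade equations on them gives f(r) = (23/13 - 29*r/36)/(r**2 - 11*r/9 - 1/2), whose expansion matches every shown term.
Denominator factor (r**2 - 11*r/9 - 1/2): discriminant 283/81, real irrational roots 11/18 + (1/18)*sqrt(283) and 11/18 - (1/18)*sqrt(283); poles of order 1, moduli 11/18 + (1/18)*sqrt(283) and -11/18 + (1/18)*sqrt(283).
The radius of convergence is the smallest modulus among the singular points: -11/18 + (1/18)*sqrt(283).


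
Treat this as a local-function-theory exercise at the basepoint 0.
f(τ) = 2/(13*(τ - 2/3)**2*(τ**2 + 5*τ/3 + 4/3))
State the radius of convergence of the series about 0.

Denominator factor (τ - 2/3)^2: pole of order 2 at 2/3, modulus 2/3.
Denominator factor (τ**2 + 5*τ/3 + 4/3): discriminant -23/9, complex-conjugate roots (-5/6) + ((1/6)*sqrt(23))*i and (-5/6) - ((1/6)*sqrt(23))*i; poles of order 1, moduli (2/3)*sqrt(3) and (2/3)*sqrt(3).
The radius of convergence is the smallest modulus among the singular points: 2/3.

The radius of convergence is 2/3.


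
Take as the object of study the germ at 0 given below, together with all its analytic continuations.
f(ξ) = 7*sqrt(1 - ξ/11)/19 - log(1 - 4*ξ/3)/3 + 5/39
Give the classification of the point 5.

There is no denominator, hence no pole anywhere.
Branch term log(1 - ξ/(3/4)): argument at 5 is -17/3, nonzero, so 5 is not its branch point (a point on a principal cut is still regular for the continued germ).
Branch term sqrt(1 - ξ/(11)): argument at 5 is 6/11, nonzero, so 5 is not its branch point (a point on a principal cut is still regular for the continued germ).
So the germ continues analytically to 5.

The point is a regular point.


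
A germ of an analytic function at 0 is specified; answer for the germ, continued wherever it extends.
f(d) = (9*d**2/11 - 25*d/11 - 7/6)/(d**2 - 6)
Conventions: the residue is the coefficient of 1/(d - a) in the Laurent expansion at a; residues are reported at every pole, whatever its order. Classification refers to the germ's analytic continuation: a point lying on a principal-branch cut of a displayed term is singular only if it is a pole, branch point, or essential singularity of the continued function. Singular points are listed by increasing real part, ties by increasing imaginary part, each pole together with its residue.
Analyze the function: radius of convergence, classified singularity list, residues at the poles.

Radius of convergence at 0: sqrt(6).
At -sqrt(6): a pole of order 1; residue -25/22 - (247/792)*sqrt(6).
At sqrt(6): a pole of order 1; residue -25/22 + (247/792)*sqrt(6).

Denominator factor (d**2 - 6): discriminant 24, real irrational roots sqrt(6) and -sqrt(6); poles of order 1, moduli sqrt(6) and sqrt(6).
The radius of convergence is the smallest modulus among the singular points: sqrt(6).
The factor d**2 - 6 splits as (d - a)(d - a') with a = -sqrt(6), a' = sqrt(6). At the order-1 pole a set g(d) = (d - a)*f(d) = [9*d**2/11 - 25*d/11 - 7/6] / (d - a').
Simple pole: residue = g(a) at a = -sqrt(6), which is -25/22 - (247/792)*sqrt(6).
The factor d**2 - 6 splits as (d - a)(d - a') with a = sqrt(6), a' = -sqrt(6). At the order-1 pole a set g(d) = (d - a)*f(d) = [9*d**2/11 - 25*d/11 - 7/6] / (d - a').
Simple pole: residue = g(a) at a = sqrt(6), which is -25/22 + (247/792)*sqrt(6).
List the singular points by increasing real part (a conjugate pair: the negative imaginary part first).


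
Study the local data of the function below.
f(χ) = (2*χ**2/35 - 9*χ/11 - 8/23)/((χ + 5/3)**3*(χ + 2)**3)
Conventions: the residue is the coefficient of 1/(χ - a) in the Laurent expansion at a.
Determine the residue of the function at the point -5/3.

The residue is 1577097/805.

At the order-3 pole -5/3 set g(χ) = (χ - (-5/3))^3*f(χ) = (2*χ**2/35 - 9*χ/11 - 8/23)/(χ + 2)**3.
Order-3 pole: residue = g''(a)/2; g''(-5/3) = 3154194/805, so the residue is 1577097/805.


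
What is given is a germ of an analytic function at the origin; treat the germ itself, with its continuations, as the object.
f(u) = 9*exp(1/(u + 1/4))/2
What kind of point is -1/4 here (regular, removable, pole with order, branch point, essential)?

The point is an essential singularity.

The exponent 1/(u - (-1/4)) has a pole at -1/4, so exp(1/(u - (-1/4))) takes every nonzero value near it: an essential singularity (not a pole of any order).


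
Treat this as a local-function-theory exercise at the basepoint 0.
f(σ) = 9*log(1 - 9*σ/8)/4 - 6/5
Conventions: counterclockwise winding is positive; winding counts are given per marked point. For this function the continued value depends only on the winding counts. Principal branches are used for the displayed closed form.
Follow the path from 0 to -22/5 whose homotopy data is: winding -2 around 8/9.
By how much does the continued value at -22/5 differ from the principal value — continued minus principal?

The rational part is single-valued and drops out of the difference; each branch term changes only by its own monodromy.
(9/4)*log(1 - σ/(8/9)): each positive loop around 8/9 adds 2*pi*i to the log, so winding -2 contributes (9/4)*(-2)*2*pi*i = -(9)*pi*i.
Summing the contributions at σ = -22/5 gives -(9)*pi*i.

Continued minus principal equals -(9)*pi*i.


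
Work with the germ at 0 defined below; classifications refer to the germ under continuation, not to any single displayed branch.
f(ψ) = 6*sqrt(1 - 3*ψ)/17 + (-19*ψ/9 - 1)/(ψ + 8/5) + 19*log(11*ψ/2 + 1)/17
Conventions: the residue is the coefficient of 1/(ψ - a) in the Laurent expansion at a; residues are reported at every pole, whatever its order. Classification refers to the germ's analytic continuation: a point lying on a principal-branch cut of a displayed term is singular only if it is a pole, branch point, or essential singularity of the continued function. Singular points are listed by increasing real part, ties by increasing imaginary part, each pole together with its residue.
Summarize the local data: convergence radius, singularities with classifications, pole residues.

Radius of convergence at 0: 2/11.
At -8/5: a pole of order 1; residue 107/45.
At -2/11: a logarithmic branch point.
At 1/3: an algebraic (square-root) branch point.

Denominator factor (ψ + 8/5): pole of order 1 at -8/5, modulus 8/5.
Branch term (19/17)*log(1 - ψ/(-2/11)): its argument vanishes at ψ = -2/11, a logarithmic branch point, modulus 2/11.
Branch term (6/17)*sqrt(1 - ψ/(1/3)): its argument vanishes at ψ = 1/3, a square-root branch point, modulus 1/3.
The radius of convergence is the smallest modulus among the singular points: 2/11.
The branch terms are analytic at -8/5 and contribute nothing to the residue; only the rational part matters.
At the order-1 pole -8/5 set g(ψ) = (ψ - (-8/5))*(rational part) = -19*ψ/9 - 1.
Simple pole: residue = g(a) at a = -8/5, which is 107/45.
List the singular points by increasing real part (a conjugate pair: the negative imaginary part first).


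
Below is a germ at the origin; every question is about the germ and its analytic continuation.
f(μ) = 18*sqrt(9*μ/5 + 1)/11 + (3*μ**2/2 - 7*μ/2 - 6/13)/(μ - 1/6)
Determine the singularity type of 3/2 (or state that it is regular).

Denominator factors: μ - 1/6 = 4/3 at μ = 3/2 — none vanishes.
Branch term sqrt(1 - μ/(-5/9)): argument at 3/2 is 37/10, nonzero, so 3/2 is not its branch point (a point on a principal cut is still regular for the continued germ).
So the germ continues analytically to 3/2.

The point is a regular point.


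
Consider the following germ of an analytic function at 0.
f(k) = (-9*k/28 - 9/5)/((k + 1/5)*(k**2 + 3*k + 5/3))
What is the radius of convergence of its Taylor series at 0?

Denominator factor (k**2 + 3*k + 5/3): discriminant 7/3, real irrational roots -3/2 + (1/6)*sqrt(21) and -3/2 - (1/6)*sqrt(21); poles of order 1, moduli 3/2 - (1/6)*sqrt(21) and 3/2 + (1/6)*sqrt(21).
Denominator factor (k + 1/5): pole of order 1 at -1/5, modulus 1/5.
The radius of convergence is the smallest modulus among the singular points: 1/5.

The radius of convergence is 1/5.


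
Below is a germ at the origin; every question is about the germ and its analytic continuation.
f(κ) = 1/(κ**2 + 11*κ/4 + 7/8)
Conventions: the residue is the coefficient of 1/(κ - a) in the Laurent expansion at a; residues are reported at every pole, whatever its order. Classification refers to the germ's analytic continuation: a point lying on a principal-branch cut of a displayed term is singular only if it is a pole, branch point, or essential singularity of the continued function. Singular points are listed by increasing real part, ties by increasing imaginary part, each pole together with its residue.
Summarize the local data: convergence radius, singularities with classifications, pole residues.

Radius of convergence at 0: 11/8 - (1/8)*sqrt(65).
At -11/8 - (1/8)*sqrt(65): a pole of order 1; residue -(4/65)*sqrt(65).
At -11/8 + (1/8)*sqrt(65): a pole of order 1; residue (4/65)*sqrt(65).

Denominator factor (κ**2 + 11*κ/4 + 7/8): discriminant 65/16, real irrational roots -11/8 + (1/8)*sqrt(65) and -11/8 - (1/8)*sqrt(65); poles of order 1, moduli 11/8 - (1/8)*sqrt(65) and 11/8 + (1/8)*sqrt(65).
The radius of convergence is the smallest modulus among the singular points: 11/8 - (1/8)*sqrt(65).
The factor κ**2 + 11*κ/4 + 7/8 splits as (κ - a)(κ - a') with a = -11/8 - (1/8)*sqrt(65), a' = -11/8 + (1/8)*sqrt(65). At the order-1 pole a set g(κ) = (κ - a)*f(κ) = [1] / (κ - a').
Simple pole: residue = g(a) at a = -11/8 - (1/8)*sqrt(65), which is -(4/65)*sqrt(65).
The factor κ**2 + 11*κ/4 + 7/8 splits as (κ - a)(κ - a') with a = -11/8 + (1/8)*sqrt(65), a' = -11/8 - (1/8)*sqrt(65). At the order-1 pole a set g(κ) = (κ - a)*f(κ) = [1] / (κ - a').
Simple pole: residue = g(a) at a = -11/8 + (1/8)*sqrt(65), which is (4/65)*sqrt(65).
List the singular points by increasing real part (a conjugate pair: the negative imaginary part first).


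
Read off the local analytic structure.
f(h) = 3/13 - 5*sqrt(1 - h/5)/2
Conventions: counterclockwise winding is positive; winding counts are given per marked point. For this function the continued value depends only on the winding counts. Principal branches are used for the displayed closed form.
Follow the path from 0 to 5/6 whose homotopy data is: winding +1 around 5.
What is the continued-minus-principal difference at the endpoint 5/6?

The rational part is single-valued and drops out of the difference; each branch term changes only by its own monodromy.
(-5/2)*sqrt(1 - h/(5)): winding +1 is odd, the square root flips sign, contributing -2*(-5/2)*sqrt(1 - (5/6)/(5)) = -2*(-5/2)*sqrt(5/6) = (5/6)*sqrt(30).
Summing the contributions at h = 5/6 gives (5/6)*sqrt(30).

Continued minus principal equals (5/6)*sqrt(30).


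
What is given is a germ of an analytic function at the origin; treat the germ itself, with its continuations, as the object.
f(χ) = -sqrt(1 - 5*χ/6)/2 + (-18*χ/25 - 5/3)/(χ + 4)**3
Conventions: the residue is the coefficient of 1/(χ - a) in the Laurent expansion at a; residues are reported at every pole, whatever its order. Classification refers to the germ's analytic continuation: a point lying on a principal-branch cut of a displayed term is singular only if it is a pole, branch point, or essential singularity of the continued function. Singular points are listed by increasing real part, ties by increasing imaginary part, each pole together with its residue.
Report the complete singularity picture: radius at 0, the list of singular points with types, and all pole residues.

Denominator factor (χ + 4)^3: pole of order 3 at -4, modulus 4.
Branch term (-1/2)*sqrt(1 - χ/(6/5)): its argument vanishes at χ = 6/5, a square-root branch point, modulus 6/5.
The radius of convergence is the smallest modulus among the singular points: 6/5.
The branch term is analytic at -4 and contributes nothing to the residue; only the rational part matters.
At the order-3 pole -4 set g(χ) = (χ - (-4))^3*(rational part) = -18*χ/25 - 5/3.
Order-3 pole: residue = g''(a)/2; g''(-4) = 0, so the residue is 0.
List the singular points by increasing real part (a conjugate pair: the negative imaginary part first).

Radius of convergence at 0: 6/5.
At -4: a pole of order 3; residue 0.
At 6/5: an algebraic (square-root) branch point.


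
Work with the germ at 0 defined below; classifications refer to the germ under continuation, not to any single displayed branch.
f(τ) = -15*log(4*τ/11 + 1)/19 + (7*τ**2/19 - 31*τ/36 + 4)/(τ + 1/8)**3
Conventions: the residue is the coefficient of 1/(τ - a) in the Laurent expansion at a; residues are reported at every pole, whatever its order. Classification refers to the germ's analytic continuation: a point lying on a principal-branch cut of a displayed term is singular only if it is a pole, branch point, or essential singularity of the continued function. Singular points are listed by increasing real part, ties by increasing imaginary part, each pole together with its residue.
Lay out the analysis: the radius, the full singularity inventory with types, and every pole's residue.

Denominator factor (τ + 1/8)^3: pole of order 3 at -1/8, modulus 1/8.
Branch term (-15/19)*log(1 - τ/(-11/4)): its argument vanishes at τ = -11/4, a logarithmic branch point, modulus 11/4.
The radius of convergence is the smallest modulus among the singular points: 1/8.
The branch term is analytic at -1/8 and contributes nothing to the residue; only the rational part matters.
At the order-3 pole -1/8 set g(τ) = (τ - (-1/8))^3*(rational part) = 7*τ**2/19 - 31*τ/36 + 4.
Order-3 pole: residue = g''(a)/2; g''(-1/8) = 14/19, so the residue is 7/19.
List the singular points by increasing real part (a conjugate pair: the negative imaginary part first).

Radius of convergence at 0: 1/8.
At -11/4: a logarithmic branch point.
At -1/8: a pole of order 3; residue 7/19.
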